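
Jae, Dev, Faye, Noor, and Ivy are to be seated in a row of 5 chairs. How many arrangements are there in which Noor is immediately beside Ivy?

Glue Noor and Ivy into one block (2 internal orders), leaving 4 units to arrange in a row.
So the count is 2·(4)! = 48.

48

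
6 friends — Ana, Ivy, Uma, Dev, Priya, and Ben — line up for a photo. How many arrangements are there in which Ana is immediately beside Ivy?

Treat {Ana, Ivy} as a single unit. There are 5 units to order, and the pair itself can be ordered 2 ways.
That gives 2 × 5! = 2 × 120 = 240.

240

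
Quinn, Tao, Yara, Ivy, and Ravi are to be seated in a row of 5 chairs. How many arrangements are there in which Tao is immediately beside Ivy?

48

Treat {Tao, Ivy} as a single unit. There are 4 units to order, and the pair itself can be ordered 2 ways.
So the count is 2·(4)! = 48.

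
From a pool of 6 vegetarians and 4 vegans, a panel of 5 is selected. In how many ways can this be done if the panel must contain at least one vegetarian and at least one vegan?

Unrestricted: C(10,5) = 252 ways to pick any 5 of the 10.
Selections missing a whole group: no vegetarians → C(4,5) = 0; no vegans → C(6,5) = 6.
Both groups omitted at once is impossible, so 252 − 6 = 246.

246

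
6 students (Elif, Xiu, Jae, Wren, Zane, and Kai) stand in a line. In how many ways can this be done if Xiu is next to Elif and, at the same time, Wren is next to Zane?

96

Treat {Xiu,Elif} as one block (2 orders) and {Wren,Zane} as another (2 orders).
That leaves 4 units to arrange: 2 × 2 × 4! = 4 × 24 = 96.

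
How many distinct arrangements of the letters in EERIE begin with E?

12

Fix E in the first position and arrange the remaining 4 letters.
Those 4 letters have E appearing twice, giving (4)!/(2!) = 12.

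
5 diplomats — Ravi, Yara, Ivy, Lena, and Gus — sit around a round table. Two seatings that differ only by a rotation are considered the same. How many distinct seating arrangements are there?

24

Fix one person's seat to break rotational symmetry; the remaining 4 people can be arranged in (4)! = 24 ways.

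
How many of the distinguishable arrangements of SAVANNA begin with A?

Fix A in the first position and arrange the remaining 6 letters.
Those 6 letters have A appearing twice and N appearing twice, giving (6)!/(2!·2!) = 180.

180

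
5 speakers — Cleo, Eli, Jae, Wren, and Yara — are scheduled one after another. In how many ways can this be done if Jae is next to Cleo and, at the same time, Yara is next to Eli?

24

Treat {Jae,Cleo} as one block (2 orders) and {Yara,Eli} as another (2 orders).
That leaves 3 units to arrange: 2 × 2 × 3! = 4 × 6 = 24.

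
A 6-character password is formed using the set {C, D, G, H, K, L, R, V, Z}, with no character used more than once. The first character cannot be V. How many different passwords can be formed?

The first character has 9−1 = 8 choices (anything except V).
The remaining 5 characters are filled from the other 8 symbols without repetition: 8 × 7 × 6 × 5 × 4 = 6720.
Total: 8 × 6720 = 53760.

53760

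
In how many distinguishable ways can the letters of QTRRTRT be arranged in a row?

QTRRTRT has 7 letters with R appearing 3 times and T appearing 3 times.
So there are 7! / (3!·3!) = 140 distinguishable arrangements.

140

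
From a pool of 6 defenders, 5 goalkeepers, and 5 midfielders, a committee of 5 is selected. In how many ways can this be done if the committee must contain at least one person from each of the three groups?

With no constraint there are C(16,5) = 4368 possible selections.
Subtract selections that omit an entire group: no defenders → C(10,5) = 252; no goalkeepers → C(11,5) = 462; no midfielders → C(11,5) = 462.
Add back selections omitting two groups (i.e. drawn from a single group): C(6,5) + C(5,5) + C(5,5) = 8.
By inclusion–exclusion: 4368 − 1176 + 8 = 3200.

3200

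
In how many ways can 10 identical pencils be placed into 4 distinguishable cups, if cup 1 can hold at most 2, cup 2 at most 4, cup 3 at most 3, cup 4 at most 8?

Without the upper bounds there are C(13,3) = 286 ways to split 10 among 4 cups.
Subtract solutions that violate a single cap (substitute x_i' = x_i − (cap_i+1)): x_1 ≥ 3 gives C(10,3) = 120; x_2 ≥ 5 gives C(8,3) = 56; x_3 ≥ 4 gives C(9,3) = 84; x_4 ≥ 9 gives C(4,3) = 4. Together 264.
Add back pairs where two caps are both exceeded: 10 + 20 + 0 + 4 + 0 + 0 = 34.
By inclusion–exclusion the count is 286 − 264 + 34 = 56.

56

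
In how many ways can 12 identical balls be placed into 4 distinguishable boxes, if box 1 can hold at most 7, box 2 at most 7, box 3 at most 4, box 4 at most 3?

122

By stars and bars, unrestricted non-negative solutions to x_1+…+x_4 = 12 number C(12+3,3) = 455.
Subtract solutions that violate a single cap (substitute x_i' = x_i − (cap_i+1)): x_1 ≥ 8 gives C(7,3) = 35; x_2 ≥ 8 gives C(7,3) = 35; x_3 ≥ 5 gives C(10,3) = 120; x_4 ≥ 4 gives C(11,3) = 165. Together 355.
Add back pairs where two caps are both exceeded: 0 + 0 + 1 + 0 + 1 + 20 = 22.
By inclusion–exclusion the count is 455 − 355 + 22 = 122.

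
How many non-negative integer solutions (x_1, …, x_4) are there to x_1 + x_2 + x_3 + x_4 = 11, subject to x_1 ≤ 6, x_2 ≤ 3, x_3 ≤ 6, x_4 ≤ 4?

Ignoring the caps, the number of non-negative solutions to x_1+…+x_4 = 11 is C(14,3) = 364.
Subtract solutions that violate a single cap (substitute x_i' = x_i − (cap_i+1)): x_1 ≥ 7 gives C(7,3) = 35; x_2 ≥ 4 gives C(10,3) = 120; x_3 ≥ 7 gives C(7,3) = 35; x_4 ≥ 5 gives C(9,3) = 84. Together 274.
Add back pairs where two caps are both exceeded: 1 + 0 + 0 + 1 + 10 + 0 = 12.
By inclusion–exclusion the count is 364 − 274 + 12 = 102.

102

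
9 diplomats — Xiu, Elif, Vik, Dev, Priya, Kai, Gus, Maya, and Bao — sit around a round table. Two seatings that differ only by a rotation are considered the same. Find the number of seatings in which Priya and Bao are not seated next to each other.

30240

All circular seatings of 9 people number (8)! = 40320.
Seatings with Priya beside Bao: treat them as a block with 2 internal orders, giving 2 × (7)! = 10080.
Subtracting, 40320 − 10080 = 30240.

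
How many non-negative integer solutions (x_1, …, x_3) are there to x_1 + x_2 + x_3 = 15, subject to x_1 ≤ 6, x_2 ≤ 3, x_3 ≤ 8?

6

Without the upper bounds there are C(17,2) = 136 ways to split 15 among 3 variables.
Subtract solutions that violate a single cap (substitute x_i' = x_i − (cap_i+1)): x_1 ≥ 7 gives C(10,2) = 45; x_2 ≥ 4 gives C(13,2) = 78; x_3 ≥ 9 gives C(8,2) = 28. Together 151.
Add back pairs where two caps are both exceeded: 15 + 0 + 6 = 21.
By inclusion–exclusion the count is 136 − 151 + 21 = 6.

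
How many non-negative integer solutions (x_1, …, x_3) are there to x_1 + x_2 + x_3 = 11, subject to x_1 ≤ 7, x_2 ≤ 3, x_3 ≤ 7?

Ignoring the caps, the number of non-negative solutions to x_1+…+x_3 = 11 is C(13,2) = 78.
Subtract solutions that violate a single cap (substitute x_i' = x_i − (cap_i+1)): x_1 ≥ 8 gives C(5,2) = 10; x_2 ≥ 4 gives C(9,2) = 36; x_3 ≥ 8 gives C(5,2) = 10. Together 56.
No two caps can be exceeded simultaneously, so the pair terms are all 0.
By inclusion–exclusion the count is 78 − 56 + 0 = 22.

22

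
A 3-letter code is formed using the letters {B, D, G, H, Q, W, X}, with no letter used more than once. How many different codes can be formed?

210

This is a permutation of 3 out of 7: P(7,3) = 7!/4!.
That product is 7 × 6 × 5 = 210.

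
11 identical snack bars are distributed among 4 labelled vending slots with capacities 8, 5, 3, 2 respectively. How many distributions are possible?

By stars and bars, unrestricted non-negative solutions to x_1+…+x_4 = 11 number C(11+3,3) = 364.
Subtract solutions that violate a single cap (substitute x_i' = x_i − (cap_i+1)): x_1 ≥ 9 gives C(5,3) = 10; x_2 ≥ 6 gives C(8,3) = 56; x_3 ≥ 4 gives C(10,3) = 120; x_4 ≥ 3 gives C(11,3) = 165. Together 351.
Add back pairs where two caps are both exceeded: 0 + 0 + 0 + 4 + 10 + 35 = 49.
By inclusion–exclusion the count is 364 − 351 + 49 = 62.

62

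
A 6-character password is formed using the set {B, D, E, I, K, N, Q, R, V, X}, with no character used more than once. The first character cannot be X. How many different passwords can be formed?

136080

The first character has 10−1 = 9 choices (anything except X).
The remaining 5 characters are filled from the other 9 symbols without repetition: 9 × 8 × 7 × 6 × 5 = 15120.
Total: 9 × 15120 = 136080.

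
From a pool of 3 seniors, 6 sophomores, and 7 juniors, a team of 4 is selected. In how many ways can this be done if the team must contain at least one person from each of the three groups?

Total 4-person selections from all 16: C(16,4) = 1820.
Selections missing a whole group: no seniors → C(13,4) = 715; no sophomores → C(10,4) = 210; no juniors → C(9,4) = 126.
Add back selections omitting two groups (i.e. drawn from a single group): C(3,4) + C(6,4) + C(7,4) = 50.
By inclusion–exclusion: 1820 − 1051 + 50 = 819.

819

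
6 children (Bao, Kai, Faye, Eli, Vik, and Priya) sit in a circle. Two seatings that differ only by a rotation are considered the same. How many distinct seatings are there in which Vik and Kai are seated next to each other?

48

Glue Vik and Kai into a block (2 internal orders). Seating 5 units around a circle gives (4)! arrangements.
So 2 × (4)! = 2 × 24 = 48.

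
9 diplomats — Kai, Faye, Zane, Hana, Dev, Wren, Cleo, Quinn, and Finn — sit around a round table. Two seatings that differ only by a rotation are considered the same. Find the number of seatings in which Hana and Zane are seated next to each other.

Treat {Hana, Zane} as one unit (2 internal orders) and seat the resulting 8 units around the table: (7)! circular arrangements.
So 2 × (7)! = 2 × 5040 = 10080.

10080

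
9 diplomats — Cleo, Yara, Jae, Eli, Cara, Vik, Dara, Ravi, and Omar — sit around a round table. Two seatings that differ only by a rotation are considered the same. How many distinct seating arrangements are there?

40320

Fix one person's seat to break rotational symmetry; the remaining 8 people can be arranged in (8)! = 40320 ways.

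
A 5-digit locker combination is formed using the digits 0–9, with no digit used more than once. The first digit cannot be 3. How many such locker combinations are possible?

27216

The first digit has 10−1 = 9 choices (anything except 3).
The remaining 4 digits are filled from the other 9 symbols without repetition: 9 × 8 × 7 × 6 = 3024.
Total: 9 × 3024 = 27216.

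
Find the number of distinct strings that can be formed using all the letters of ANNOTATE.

5040

The 8 letters of ANNOTATE have repeats: A appearing twice, N appearing twice, and T appearing twice.
So there are 8! / (2!·2!·2!) = 5040 distinguishable arrangements.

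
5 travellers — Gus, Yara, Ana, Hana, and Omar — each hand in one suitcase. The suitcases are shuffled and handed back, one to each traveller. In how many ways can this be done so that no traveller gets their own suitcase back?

44

Count assignments avoiding every fixed point. For any j of the 5 travellers fixed to their own suitcase, the other 5−j can be arranged in (5−j)! ways.
By inclusion–exclusion this is Σ_{j=0}^{5} (−1)^j C(5,j)·(5−j)!.
Computing: 120 − 120 + 60 − 20 + 5 − 1 = 44.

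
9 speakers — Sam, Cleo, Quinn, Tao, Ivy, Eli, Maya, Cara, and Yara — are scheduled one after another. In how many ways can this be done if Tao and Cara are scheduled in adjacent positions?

Treat {Tao, Cara} as a single unit. There are 8 units to order, and the pair itself can be ordered 2 ways.
So the count is 2·(8)! = 80640.

80640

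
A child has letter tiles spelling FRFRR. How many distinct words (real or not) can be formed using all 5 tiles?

Letter multiplicities in FRFRR: F×2, R×3.
Dividing 5! = 120 by 3!·2! = 12 for the repeated letters gives 10.

10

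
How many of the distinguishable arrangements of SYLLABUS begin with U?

With the first slot taken by U, it remains to arrange the other 7 letters (SYLLABS).
Those 7 letters have L appearing twice and S appearing twice, giving (7)!/(2!·2!) = 1260.

1260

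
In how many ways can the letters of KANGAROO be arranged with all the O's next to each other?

2520

Treat the 2 copies of O as a single block. The multiset to arrange is then {OO, A, A, G, K, N, R}, 7 items in all.
That gives (7)!/(2!) = 2520 arrangements.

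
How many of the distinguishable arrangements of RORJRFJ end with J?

Fix J in the last position and arrange the remaining 6 letters.
Those 6 letters have R appearing 3 times, giving (6)!/(3!) = 120.

120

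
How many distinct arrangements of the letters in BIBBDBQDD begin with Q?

280

With the first slot taken by Q, it remains to arrange the other 8 letters (BIBBDBDD).
Those 8 letters have B appearing 4 times and D appearing 3 times, giving (8)!/(4!·3!) = 280.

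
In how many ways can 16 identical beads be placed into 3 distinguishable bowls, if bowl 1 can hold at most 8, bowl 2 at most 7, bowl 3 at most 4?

10

By stars and bars, unrestricted non-negative solutions to x_1+…+x_3 = 16 number C(16+2,2) = 153.
Subtract solutions that violate a single cap (substitute x_i' = x_i − (cap_i+1)): x_1 ≥ 9 gives C(9,2) = 36; x_2 ≥ 8 gives C(10,2) = 45; x_3 ≥ 5 gives C(13,2) = 78. Together 159.
Add back pairs where two caps are both exceeded: 0 + 6 + 10 = 16.
By inclusion–exclusion the count is 153 − 159 + 16 = 10.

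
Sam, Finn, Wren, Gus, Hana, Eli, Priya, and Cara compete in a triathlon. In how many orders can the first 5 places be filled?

6720

This is an ordered selection of 5 from 8: P(8,5).
That gives 8 × 7 × 6 × 5 × 4 = 6720.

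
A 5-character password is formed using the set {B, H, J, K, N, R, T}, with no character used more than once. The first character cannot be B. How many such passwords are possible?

2160

The first character has 7−1 = 6 choices (anything except B).
The remaining 4 characters are filled from the other 6 symbols without repetition: 6 × 5 × 4 × 3 = 360.
Total: 6 × 360 = 2160.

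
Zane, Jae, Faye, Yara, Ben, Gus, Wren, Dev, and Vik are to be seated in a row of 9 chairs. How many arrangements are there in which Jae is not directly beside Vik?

282240

Of the 9! = 362880 arrangements, those with Jae and Vik adjacent number 2 × 8! = 80640 (treat the pair as a block with 2 internal orders).
Complementary counting: 362880 − 80640 = 282240.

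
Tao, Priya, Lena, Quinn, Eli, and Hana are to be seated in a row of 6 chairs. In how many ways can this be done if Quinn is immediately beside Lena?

240

Treat {Quinn, Lena} as a single unit. There are 5 units to order, and the pair itself can be ordered 2 ways.
That gives 2 × 5! = 2 × 120 = 240.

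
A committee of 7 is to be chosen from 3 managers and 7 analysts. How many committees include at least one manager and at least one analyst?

119

With no constraint there are C(10,7) = 120 possible selections.
Subtract selections that omit an entire group: no managers → C(7,7) = 1; no analysts → C(3,7) = 0.
Both groups omitted at once is impossible, so 120 − 1 = 119.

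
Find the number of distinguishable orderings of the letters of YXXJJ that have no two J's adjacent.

Total arrangements of YXXJJ: 5!/(2!·2!) = 30.
If the two J's are adjacent, glue them into one block, leaving 4 items to arrange: (4)!/(2!) = 12 ways.
Hence 30 − 12 = 18.

18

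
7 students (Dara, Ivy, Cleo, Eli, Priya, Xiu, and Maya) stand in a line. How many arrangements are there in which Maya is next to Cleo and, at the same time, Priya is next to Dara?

Treat {Maya,Cleo} as one block (2 orders) and {Priya,Dara} as another (2 orders).
That leaves 5 units to arrange: 2 × 2 × 5! = 4 × 120 = 480.

480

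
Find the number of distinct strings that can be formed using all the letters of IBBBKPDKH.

30240

The 9 letters of IBBBKPDKH have repeats: B appearing 3 times and K appearing twice.
The number of distinct arrangements is 9!/(3!·2!) = 362880/12 = 30240.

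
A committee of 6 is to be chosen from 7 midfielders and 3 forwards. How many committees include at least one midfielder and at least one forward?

With no constraint there are C(10,6) = 210 possible selections.
Subtract selections that omit an entire group: no midfielders → C(3,6) = 0; no forwards → C(7,6) = 7.
Both groups omitted at once is impossible, so 210 − 7 = 203.

203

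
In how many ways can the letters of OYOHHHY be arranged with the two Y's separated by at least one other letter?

150

There are 7!/(3!·2!·2!) = 210 arrangements of OYOHHHY in total.
If the two Y's are adjacent, glue them into one block, leaving 6 items to arrange: (6)!/(3!·2!) = 60 ways.
Hence 210 − 60 = 150.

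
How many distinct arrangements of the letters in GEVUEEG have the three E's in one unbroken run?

Treat the 3 copies of E as a single block. The multiset to arrange is then {EEE, G, G, U, V}, 5 items in all.
That gives (5)!/(2!) = 60 arrangements.

60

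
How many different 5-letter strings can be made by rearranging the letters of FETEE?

FETEE has 5 letters with E appearing 3 times.
Dividing 5! = 120 by 3! = 6 for the repeated letters gives 20.

20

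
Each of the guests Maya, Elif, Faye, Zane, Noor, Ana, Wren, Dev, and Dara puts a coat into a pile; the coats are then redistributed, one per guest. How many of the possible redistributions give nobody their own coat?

Let Aᵢ be the assignments in which guest i gets their own coat. We want the size of the complement of A₁∪…∪A_9.
By inclusion–exclusion this is Σ_{j=0}^{9} (−1)^j C(9,j)·(9−j)!.
Computing: 362880 − 362880 + 181440 − 60480 + 15120 − 3024 + 504 − 72 + 9 − 1 = 133496.

133496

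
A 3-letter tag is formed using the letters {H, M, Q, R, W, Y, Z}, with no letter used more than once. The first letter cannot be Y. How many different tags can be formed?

180

The first letter has 7−1 = 6 choices (anything except Y).
The remaining 2 letters are filled from the other 6 symbols without repetition: 6 × 5 = 30.
Total: 6 × 30 = 180.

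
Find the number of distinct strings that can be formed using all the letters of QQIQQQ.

QQIQQQ has 6 letters with Q appearing 5 times.
The number of distinct arrangements is 6!/(5!) = 720/120 = 6.

6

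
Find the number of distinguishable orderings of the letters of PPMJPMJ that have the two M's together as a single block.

Treat the 2 copies of M as a single block. The multiset to arrange is then {MM, J, J, P, P, P}, 6 items in all.
That gives (6)!/(3!·2!) = 60 arrangements.

60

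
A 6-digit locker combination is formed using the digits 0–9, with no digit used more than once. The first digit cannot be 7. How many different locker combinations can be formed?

The first digit has 10−1 = 9 choices (anything except 7).
The remaining 5 digits are filled from the other 9 symbols without repetition: 9 × 8 × 7 × 6 × 5 = 15120.
Total: 9 × 15120 = 136080.

136080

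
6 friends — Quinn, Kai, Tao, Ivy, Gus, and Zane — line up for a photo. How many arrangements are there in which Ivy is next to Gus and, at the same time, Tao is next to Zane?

96

Treat {Ivy,Gus} as one block (2 orders) and {Tao,Zane} as another (2 orders).
That leaves 4 units to arrange: 2 × 2 × 4! = 4 × 24 = 96.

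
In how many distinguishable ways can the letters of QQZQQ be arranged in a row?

QQZQQ has 5 letters with Q appearing 4 times.
Dividing 5! = 120 by 4! = 24 for the repeated letters gives 5.

5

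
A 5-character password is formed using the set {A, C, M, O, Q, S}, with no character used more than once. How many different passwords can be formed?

This is a permutation of 5 out of 6: P(6,5) = 6!/1!.
That product is 6 × 5 × 4 × 3 × 2 = 720.

720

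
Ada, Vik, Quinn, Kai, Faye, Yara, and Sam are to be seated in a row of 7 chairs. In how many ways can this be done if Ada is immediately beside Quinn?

Place the 5 others and the Ada-Quinn pair as 6 objects in a line; the pair has 2 internal arrangements.
So the count is 2·(6)! = 1440.

1440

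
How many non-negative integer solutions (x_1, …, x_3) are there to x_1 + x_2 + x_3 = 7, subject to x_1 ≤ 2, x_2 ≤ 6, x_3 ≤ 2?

8

Ignoring the caps, the number of non-negative solutions to x_1+…+x_3 = 7 is C(9,2) = 36.
Subtract solutions that violate a single cap (substitute x_i' = x_i − (cap_i+1)): x_1 ≥ 3 gives C(6,2) = 15; x_2 ≥ 7 gives C(2,2) = 1; x_3 ≥ 3 gives C(6,2) = 15. Together 31.
Add back pairs where two caps are both exceeded: 0 + 3 + 0 = 3.
By inclusion–exclusion the count is 36 − 31 + 3 = 8.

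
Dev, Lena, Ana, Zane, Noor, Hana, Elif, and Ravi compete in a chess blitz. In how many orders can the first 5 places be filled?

There are 8 choices for 1st place, 7 for 2nd, and so on down to 4 for position 5.
That gives 8 × 7 × 6 × 5 × 4 = 6720.

6720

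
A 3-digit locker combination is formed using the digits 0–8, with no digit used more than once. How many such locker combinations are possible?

Choose and order 3 of the 9 symbols: the first digit has 9 options, the next 8, then 7.
That product is 9 × 8 × 7 = 504.

504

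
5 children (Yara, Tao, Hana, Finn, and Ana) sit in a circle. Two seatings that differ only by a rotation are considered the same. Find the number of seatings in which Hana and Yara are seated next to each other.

Glue Hana and Yara into a block (2 internal orders). Seating 4 units around a circle gives (3)! arrangements.
So 2 × (3)! = 2 × 6 = 12.

12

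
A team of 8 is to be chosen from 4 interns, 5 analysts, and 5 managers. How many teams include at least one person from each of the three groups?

Unrestricted: C(14,8) = 3003 ways to pick any 8 of the 14.
Selections missing a whole group: no interns → C(10,8) = 45; no analysts → C(9,8) = 9; no managers → C(9,8) = 9.
Add back selections omitting two groups (i.e. drawn from a single group): C(4,8) + C(5,8) + C(5,8) = 0.
By inclusion–exclusion: 3003 − 63 + 0 = 2940.

2940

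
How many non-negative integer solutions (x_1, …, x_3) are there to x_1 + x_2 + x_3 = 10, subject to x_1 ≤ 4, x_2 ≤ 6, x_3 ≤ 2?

6

By stars and bars, unrestricted non-negative solutions to x_1+…+x_3 = 10 number C(10+2,2) = 66.
Subtract solutions that violate a single cap (substitute x_i' = x_i − (cap_i+1)): x_1 ≥ 5 gives C(7,2) = 21; x_2 ≥ 7 gives C(5,2) = 10; x_3 ≥ 3 gives C(9,2) = 36. Together 67.
Add back pairs where two caps are both exceeded: 0 + 6 + 1 = 7.
By inclusion–exclusion the count is 66 − 67 + 7 = 6.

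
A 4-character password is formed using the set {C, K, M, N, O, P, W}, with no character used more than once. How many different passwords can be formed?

840

This is a permutation of 4 out of 7: P(7,4) = 7!/3!.
That product is 7 × 6 × 5 × 4 = 840.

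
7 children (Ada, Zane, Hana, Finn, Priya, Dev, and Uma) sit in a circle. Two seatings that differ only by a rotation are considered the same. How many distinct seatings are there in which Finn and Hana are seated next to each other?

Glue Finn and Hana into a block (2 internal orders). Seating 6 units around a circle gives (5)! arrangements.
So 2 × (5)! = 2 × 120 = 240.

240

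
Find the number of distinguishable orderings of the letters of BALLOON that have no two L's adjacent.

Total arrangements of BALLOON: 7!/(2!·2!) = 1260.
If the two L's are adjacent, glue them into one block, leaving 6 items to arrange: (6)!/(2!) = 360 ways.
Subtracting, 1260 − 360 = 900 arrangements keep the L's apart.

900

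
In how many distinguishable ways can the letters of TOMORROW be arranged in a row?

The 8 letters of TOMORROW have repeats: O appearing 3 times and R appearing twice.
The number of distinct arrangements is 8!/(3!·2!) = 40320/12 = 3360.

3360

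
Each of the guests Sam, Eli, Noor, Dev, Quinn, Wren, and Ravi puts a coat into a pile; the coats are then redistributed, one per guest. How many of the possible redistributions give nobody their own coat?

This is the derangement count D_7: permutations of 7 items with no fixed point.
By inclusion–exclusion this is Σ_{j=0}^{7} (−1)^j C(7,j)·(7−j)!.
Computing: 5040 − 5040 + 2520 − 840 + 210 − 42 + 7 − 1 = 1854.

1854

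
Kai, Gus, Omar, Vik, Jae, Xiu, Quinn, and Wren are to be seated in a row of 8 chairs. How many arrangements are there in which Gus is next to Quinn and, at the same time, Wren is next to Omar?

2880

Treat {Gus,Quinn} as one block (2 orders) and {Wren,Omar} as another (2 orders).
That leaves 6 units to arrange: 2 × 2 × 6! = 4 × 720 = 2880.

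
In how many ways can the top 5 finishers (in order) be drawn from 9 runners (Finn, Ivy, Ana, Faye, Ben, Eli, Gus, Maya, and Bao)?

15120

There are 9 choices for 1st place, 8 for 2nd, and so on down to 5 for position 5.
That gives 9 × 8 × 7 × 6 × 5 = 15120.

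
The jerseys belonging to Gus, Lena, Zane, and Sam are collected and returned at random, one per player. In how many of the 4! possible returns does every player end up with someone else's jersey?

Count assignments avoiding every fixed point. For any j of the 4 players fixed to their old jersey, the other 4−j can be arranged in (4−j)! ways.
By inclusion–exclusion this is Σ_{j=0}^{4} (−1)^j C(4,j)·(4−j)!.
Computing: 24 − 24 + 12 − 4 + 1 = 9.

9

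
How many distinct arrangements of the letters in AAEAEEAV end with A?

With the last slot taken by A, it remains to arrange the other 7 letters (AEAEEAV).
Those 7 letters have A appearing 3 times and E appearing 3 times, giving (7)!/(3!·3!) = 140.

140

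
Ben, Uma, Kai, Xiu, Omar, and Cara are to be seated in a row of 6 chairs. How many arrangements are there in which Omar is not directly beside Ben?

Of the 6! = 720 arrangements, those with Omar and Ben adjacent number 2 × 5! = 240 (treat the pair as a block with 2 internal orders).
So 720 − 240 = 480 arrangements keep them apart.

480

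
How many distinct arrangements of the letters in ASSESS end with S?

With the last slot taken by S, it remains to arrange the other 5 letters (ASESS).
Those 5 letters have S appearing 3 times, giving (5)!/(3!) = 20.

20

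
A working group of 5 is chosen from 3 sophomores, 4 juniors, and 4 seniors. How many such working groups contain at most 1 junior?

Split by how many juniors are chosen (0 through 1).
Sum: C(4,0)·C(7,5) + C(4,1)·C(7,4) = 21 + 140 = 161.

161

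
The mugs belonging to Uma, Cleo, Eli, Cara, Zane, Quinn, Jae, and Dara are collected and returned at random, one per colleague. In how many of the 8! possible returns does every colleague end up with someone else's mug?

14833

This is the derangement count D_8: permutations of 8 items with no fixed point.
By inclusion–exclusion this is Σ_{j=0}^{8} (−1)^j C(8,j)·(8−j)!.
Computing: 40320 − 40320 + 20160 − 6720 + 1680 − 336 + 56 − 8 + 1 = 14833.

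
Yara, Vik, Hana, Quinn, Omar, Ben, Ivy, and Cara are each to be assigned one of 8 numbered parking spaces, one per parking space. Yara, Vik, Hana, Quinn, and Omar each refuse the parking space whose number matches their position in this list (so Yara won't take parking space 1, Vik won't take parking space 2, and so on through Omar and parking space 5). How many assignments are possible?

21234

Let Aᵢ (for 1 ≤ i ≤ 5) be the placements that put person i in their forbidden parking space. Any j of these fix j positions, leaving (8−j)! ways to fill the rest, and there are C(5,j) ways to pick which j.
By inclusion–exclusion, the number of valid placements is Σ_{j=0}^{5} (−1)^j C(5,j)·(8−j)!.
Computing: 40320 − 25200 + 7200 − 1200 + 120 − 6 = 21234.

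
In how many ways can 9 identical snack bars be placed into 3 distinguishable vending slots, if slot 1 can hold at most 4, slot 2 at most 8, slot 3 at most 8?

38

By stars and bars, unrestricted non-negative solutions to x_1+…+x_3 = 9 number C(9+2,2) = 55.
Subtract solutions that violate a single cap (substitute x_i' = x_i − (cap_i+1)): x_1 ≥ 5 gives C(6,2) = 15; x_2 ≥ 9 gives C(2,2) = 1; x_3 ≥ 9 gives C(2,2) = 1. Together 17.
No two caps can be exceeded simultaneously, so the pair terms are all 0.
By inclusion–exclusion the count is 55 − 17 + 0 = 38.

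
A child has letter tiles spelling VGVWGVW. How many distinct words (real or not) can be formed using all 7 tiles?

The 7 letters of VGVWGVW have repeats: G appearing twice, V appearing 3 times, and W appearing twice.
Dividing 7! = 5040 by 3!·2!·2! = 24 for the repeated letters gives 210.

210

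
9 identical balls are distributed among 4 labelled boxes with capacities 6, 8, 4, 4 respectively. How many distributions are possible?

139

By stars and bars, unrestricted non-negative solutions to x_1+…+x_4 = 9 number C(9+3,3) = 220.
Subtract solutions that violate a single cap (substitute x_i' = x_i − (cap_i+1)): x_1 ≥ 7 gives C(5,3) = 10; x_2 ≥ 9 gives C(3,3) = 1; x_3 ≥ 5 gives C(7,3) = 35; x_4 ≥ 5 gives C(7,3) = 35. Together 81.
No two caps can be exceeded simultaneously, so the pair terms are all 0.
By inclusion–exclusion the count is 220 − 81 + 0 = 139.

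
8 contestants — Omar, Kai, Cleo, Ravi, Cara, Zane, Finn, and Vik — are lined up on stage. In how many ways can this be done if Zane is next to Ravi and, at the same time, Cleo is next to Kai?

2880

Treat {Zane,Ravi} as one block (2 orders) and {Cleo,Kai} as another (2 orders).
That leaves 6 units to arrange: 2 × 2 × 6! = 4 × 720 = 2880.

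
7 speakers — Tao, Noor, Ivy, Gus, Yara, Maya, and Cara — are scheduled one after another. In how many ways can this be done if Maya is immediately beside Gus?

1440

Glue Maya and Gus into one block (2 internal orders), leaving 6 units to arrange in a row.
That gives 2 × 6! = 2 × 720 = 1440.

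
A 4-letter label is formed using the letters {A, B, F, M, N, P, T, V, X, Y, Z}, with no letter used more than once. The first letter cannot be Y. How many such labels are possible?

7200

The first letter has 11−1 = 10 choices (anything except Y).
The remaining 3 letters are filled from the other 10 symbols without repetition: 10 × 9 × 8 = 720.
Total: 10 × 720 = 7200.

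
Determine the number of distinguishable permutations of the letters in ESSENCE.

420

Letter multiplicities in ESSENCE: C×1, E×3, N×1, S×2.
Dividing 7! = 5040 by 3!·2! = 12 for the repeated letters gives 420.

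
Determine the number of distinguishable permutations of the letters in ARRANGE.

1260

The 7 letters of ARRANGE have repeats: A appearing twice and R appearing twice.
Dividing 7! = 5040 by 2!·2! = 4 for the repeated letters gives 1260.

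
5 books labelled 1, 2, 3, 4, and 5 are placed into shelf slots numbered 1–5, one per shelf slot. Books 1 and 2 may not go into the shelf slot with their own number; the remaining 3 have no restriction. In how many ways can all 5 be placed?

Let Aᵢ (for i ∈ {1, 2}) be the placements that put book i in its forbidden shelf slot. Any j of these fix j positions, leaving (5−j)! ways to fill the rest, and there are C(2,j) ways to pick which j.
By inclusion–exclusion, the number of valid placements is Σ_{j=0}^{2} (−1)^j C(2,j)·(5−j)!.
Computing: 120 − 48 + 6 = 78.

78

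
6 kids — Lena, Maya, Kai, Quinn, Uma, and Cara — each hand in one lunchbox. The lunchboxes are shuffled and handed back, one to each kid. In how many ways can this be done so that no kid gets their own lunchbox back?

265

Let Aᵢ be the assignments in which kid i gets their own lunchbox. We want the size of the complement of A₁∪…∪A_6.
By inclusion–exclusion this is Σ_{j=0}^{6} (−1)^j C(6,j)·(6−j)!.
Computing: 720 − 720 + 360 − 120 + 30 − 6 + 1 = 265.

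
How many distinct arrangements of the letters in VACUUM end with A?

Fix A in the last position and arrange the remaining 5 letters.
Those 5 letters have U appearing twice, giving (5)!/(2!) = 60.

60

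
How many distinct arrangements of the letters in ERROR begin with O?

4

With the first slot taken by O, it remains to arrange the other 4 letters (ERRR).
Those 4 letters have R appearing 3 times, giving (4)!/(3!) = 4.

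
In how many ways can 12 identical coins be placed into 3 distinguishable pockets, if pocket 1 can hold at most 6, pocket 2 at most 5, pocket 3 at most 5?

15

Ignoring the caps, the number of non-negative solutions to x_1+…+x_3 = 12 is C(14,2) = 91.
Subtract solutions that violate a single cap (substitute x_i' = x_i − (cap_i+1)): x_1 ≥ 7 gives C(7,2) = 21; x_2 ≥ 6 gives C(8,2) = 28; x_3 ≥ 6 gives C(8,2) = 28. Together 77.
Add back pairs where two caps are both exceeded: 0 + 0 + 1 = 1.
By inclusion–exclusion the count is 91 − 77 + 1 = 15.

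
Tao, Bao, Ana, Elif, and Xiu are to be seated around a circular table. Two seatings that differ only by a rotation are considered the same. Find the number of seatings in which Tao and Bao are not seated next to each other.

12

All circular seatings of 5 people number (4)! = 24.
Seatings with Tao beside Bao: treat them as a block with 2 internal orders, giving 2 × (3)! = 12.
Subtracting, 24 − 12 = 12.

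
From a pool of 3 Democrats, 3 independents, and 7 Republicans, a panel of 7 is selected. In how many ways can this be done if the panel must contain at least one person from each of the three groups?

1477

Unrestricted: C(13,7) = 1716 ways to pick any 7 of the 13.
Subtract selections that omit an entire group: no Democrats → C(10,7) = 120; no independents → C(10,7) = 120; no Republicans → C(6,7) = 0.
Add back selections omitting two groups (i.e. drawn from a single group): C(3,7) + C(3,7) + C(7,7) = 1.
By inclusion–exclusion: 1716 − 240 + 1 = 1477.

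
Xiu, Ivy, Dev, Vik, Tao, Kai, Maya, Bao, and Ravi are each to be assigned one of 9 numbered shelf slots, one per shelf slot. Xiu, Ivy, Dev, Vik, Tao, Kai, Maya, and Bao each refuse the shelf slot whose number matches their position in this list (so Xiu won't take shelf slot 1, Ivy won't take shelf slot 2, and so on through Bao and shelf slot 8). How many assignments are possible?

148329

Let Aᵢ (for 1 ≤ i ≤ 8) be the placements that put person i in their forbidden shelf slot. Any j of these fix j positions, leaving (9−j)! ways to fill the rest, and there are C(8,j) ways to pick which j.
By inclusion–exclusion, the number of valid placements is Σ_{j=0}^{8} (−1)^j C(8,j)·(9−j)!.
Computing: 362880 − 322560 + 141120 − 40320 + 8400 − 1344 + 168 − 16 + 1 = 148329.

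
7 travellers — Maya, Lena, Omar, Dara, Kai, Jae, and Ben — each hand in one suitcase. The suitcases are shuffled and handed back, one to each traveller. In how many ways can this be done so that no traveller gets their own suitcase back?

This is the derangement count D_7: permutations of 7 items with no fixed point.
By inclusion–exclusion this is Σ_{j=0}^{7} (−1)^j C(7,j)·(7−j)!.
Computing: 5040 − 5040 + 2520 − 840 + 210 − 42 + 7 − 1 = 1854.

1854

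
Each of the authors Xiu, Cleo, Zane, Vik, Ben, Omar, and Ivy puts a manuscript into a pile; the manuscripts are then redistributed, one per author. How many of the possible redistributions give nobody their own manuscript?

1854

Count assignments avoiding every fixed point. For any j of the 7 authors fixed to their own manuscript, the other 7−j can be arranged in (7−j)! ways.
By inclusion–exclusion this is Σ_{j=0}^{7} (−1)^j C(7,j)·(7−j)!.
Computing: 5040 − 5040 + 2520 − 840 + 210 − 42 + 7 − 1 = 1854.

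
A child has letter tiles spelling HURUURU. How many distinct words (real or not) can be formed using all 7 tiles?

105

Letter multiplicities in HURUURU: H×1, R×2, U×4.
Dividing 7! = 5040 by 4!·2! = 48 for the repeated letters gives 105.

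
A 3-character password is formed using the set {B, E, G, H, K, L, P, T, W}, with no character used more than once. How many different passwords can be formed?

Choose and order 3 of the 9 symbols: the first character has 9 options, the next 8, then 7.
That product is 9 × 8 × 7 = 504.

504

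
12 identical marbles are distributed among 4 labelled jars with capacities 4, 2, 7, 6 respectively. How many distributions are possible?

Ignoring the caps, the number of non-negative solutions to x_1+…+x_4 = 12 is C(15,3) = 455.
Subtract solutions that violate a single cap (substitute x_i' = x_i − (cap_i+1)): x_1 ≥ 5 gives C(10,3) = 120; x_2 ≥ 3 gives C(12,3) = 220; x_3 ≥ 8 gives C(7,3) = 35; x_4 ≥ 7 gives C(8,3) = 56. Together 431.
Add back pairs where two caps are both exceeded: 35 + 0 + 1 + 4 + 10 + 0 = 50.
By inclusion–exclusion the count is 455 − 431 + 50 = 74.

74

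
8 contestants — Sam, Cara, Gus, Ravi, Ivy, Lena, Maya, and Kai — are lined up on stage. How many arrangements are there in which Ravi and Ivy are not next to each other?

30240

There are 8! = 40320 arrangements in all. If Ravi and Ivy are adjacent, merging them into one block gives 2·(7)! = 10080 arrangements.
Complementary counting: 40320 − 10080 = 30240.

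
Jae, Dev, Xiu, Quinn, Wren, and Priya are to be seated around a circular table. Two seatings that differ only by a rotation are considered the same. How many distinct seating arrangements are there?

Fix one person's seat to break rotational symmetry; the remaining 5 people can be arranged in (5)! = 120 ways.

120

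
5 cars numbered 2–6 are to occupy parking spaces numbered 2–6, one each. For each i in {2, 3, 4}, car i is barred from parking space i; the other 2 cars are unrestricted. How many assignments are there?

Let Aᵢ (for i ∈ {2, 3, 4}) be the placements that put car i in its forbidden parking space. Any j of these fix j positions, leaving (5−j)! ways to fill the rest, and there are C(3,j) ways to pick which j.
By inclusion–exclusion, the number of valid placements is Σ_{j=0}^{3} (−1)^j C(3,j)·(5−j)!.
Computing: 120 − 72 + 18 − 2 = 64.

64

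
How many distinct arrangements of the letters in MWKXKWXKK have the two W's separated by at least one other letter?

Total arrangements of MWKXKWXKK: 9!/(4!·2!·2!) = 3780.
If the two W's are adjacent, glue them into one block, leaving 8 items to arrange: (8)!/(4!·2!) = 840 ways.
Hence 3780 − 840 = 2940.

2940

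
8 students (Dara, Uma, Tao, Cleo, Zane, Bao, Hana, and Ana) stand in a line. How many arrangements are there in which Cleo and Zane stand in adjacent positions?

10080

Glue Cleo and Zane into one block (2 internal orders), leaving 7 units to arrange in a row.
So the count is 2·(7)! = 10080.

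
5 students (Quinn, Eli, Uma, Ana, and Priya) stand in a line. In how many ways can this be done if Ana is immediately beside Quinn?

Place the 3 others and the Ana-Quinn pair as 4 objects in a line; the pair has 2 internal arrangements.
That gives 2 × 4! = 2 × 24 = 48.

48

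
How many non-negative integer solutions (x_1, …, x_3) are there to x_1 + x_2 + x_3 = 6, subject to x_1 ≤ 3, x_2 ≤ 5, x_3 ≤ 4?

Without the upper bounds there are C(8,2) = 28 ways to split 6 among 3 variables.
Subtract solutions that violate a single cap (substitute x_i' = x_i − (cap_i+1)): x_1 ≥ 4 gives C(4,2) = 6; x_2 ≥ 6 gives C(2,2) = 1; x_3 ≥ 5 gives C(3,2) = 3. Together 10.
No two caps can be exceeded simultaneously, so the pair terms are all 0.
By inclusion–exclusion the count is 28 − 10 + 0 = 18.

18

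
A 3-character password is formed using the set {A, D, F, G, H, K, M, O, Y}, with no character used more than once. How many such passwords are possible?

504

With no repetition, fill the 3 characters in order: 9 choices, then 8, down to 7.
9 × 8 × 7 = 504.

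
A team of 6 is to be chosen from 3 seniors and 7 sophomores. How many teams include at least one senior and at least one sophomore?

203

Total 6-person selections from all 10: C(10,6) = 210.
Selections missing a whole group: no seniors → C(7,6) = 7; no sophomores → C(3,6) = 0.
Both groups omitted at once is impossible, so 210 − 7 = 203.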